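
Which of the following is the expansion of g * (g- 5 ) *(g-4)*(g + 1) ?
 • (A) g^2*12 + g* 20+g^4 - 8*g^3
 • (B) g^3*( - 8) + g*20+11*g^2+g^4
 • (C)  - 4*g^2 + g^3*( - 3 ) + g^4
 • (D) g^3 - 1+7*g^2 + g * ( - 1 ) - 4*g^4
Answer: B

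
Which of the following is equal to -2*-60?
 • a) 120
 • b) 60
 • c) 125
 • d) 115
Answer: a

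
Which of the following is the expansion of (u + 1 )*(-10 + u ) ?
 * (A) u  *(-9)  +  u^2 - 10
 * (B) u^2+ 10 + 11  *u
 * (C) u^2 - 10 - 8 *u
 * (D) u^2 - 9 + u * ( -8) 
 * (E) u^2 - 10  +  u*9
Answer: A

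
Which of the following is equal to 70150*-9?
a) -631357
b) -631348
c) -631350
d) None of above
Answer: c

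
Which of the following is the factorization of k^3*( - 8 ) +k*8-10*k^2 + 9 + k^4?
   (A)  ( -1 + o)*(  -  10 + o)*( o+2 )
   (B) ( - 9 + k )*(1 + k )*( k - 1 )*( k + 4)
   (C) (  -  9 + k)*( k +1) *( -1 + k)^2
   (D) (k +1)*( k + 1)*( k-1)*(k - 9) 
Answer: D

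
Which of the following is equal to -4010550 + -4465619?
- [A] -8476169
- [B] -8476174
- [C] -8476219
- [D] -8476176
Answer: A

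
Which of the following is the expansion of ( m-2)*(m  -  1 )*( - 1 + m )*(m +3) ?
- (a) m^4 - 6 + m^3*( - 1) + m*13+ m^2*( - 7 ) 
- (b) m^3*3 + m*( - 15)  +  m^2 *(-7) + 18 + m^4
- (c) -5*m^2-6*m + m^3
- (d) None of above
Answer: a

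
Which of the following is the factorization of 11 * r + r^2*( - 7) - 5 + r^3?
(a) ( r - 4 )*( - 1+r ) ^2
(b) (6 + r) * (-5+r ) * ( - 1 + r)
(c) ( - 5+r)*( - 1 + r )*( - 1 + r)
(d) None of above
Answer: c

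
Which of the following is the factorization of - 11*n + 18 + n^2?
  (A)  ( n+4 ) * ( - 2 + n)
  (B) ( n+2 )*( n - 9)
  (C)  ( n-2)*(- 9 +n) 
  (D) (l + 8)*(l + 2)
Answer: C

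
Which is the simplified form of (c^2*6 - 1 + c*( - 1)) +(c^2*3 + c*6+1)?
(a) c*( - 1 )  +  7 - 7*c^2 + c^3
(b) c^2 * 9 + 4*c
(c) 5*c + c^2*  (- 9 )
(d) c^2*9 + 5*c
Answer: d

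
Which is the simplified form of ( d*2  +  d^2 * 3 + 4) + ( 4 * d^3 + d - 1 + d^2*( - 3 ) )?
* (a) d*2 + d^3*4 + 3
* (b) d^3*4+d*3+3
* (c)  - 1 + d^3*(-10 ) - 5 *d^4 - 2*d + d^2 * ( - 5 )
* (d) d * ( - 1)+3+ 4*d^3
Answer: b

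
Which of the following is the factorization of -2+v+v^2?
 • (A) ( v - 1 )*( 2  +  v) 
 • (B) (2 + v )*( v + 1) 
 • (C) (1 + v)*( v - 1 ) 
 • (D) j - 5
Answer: A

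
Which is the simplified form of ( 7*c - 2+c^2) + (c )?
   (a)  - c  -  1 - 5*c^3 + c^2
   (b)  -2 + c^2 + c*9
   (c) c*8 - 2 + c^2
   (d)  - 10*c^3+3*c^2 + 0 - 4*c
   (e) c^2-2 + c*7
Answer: c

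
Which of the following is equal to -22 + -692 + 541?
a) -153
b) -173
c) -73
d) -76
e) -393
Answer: b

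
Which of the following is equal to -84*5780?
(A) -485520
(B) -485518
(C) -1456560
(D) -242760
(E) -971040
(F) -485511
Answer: A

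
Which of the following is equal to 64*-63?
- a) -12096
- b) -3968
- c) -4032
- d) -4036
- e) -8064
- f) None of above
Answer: c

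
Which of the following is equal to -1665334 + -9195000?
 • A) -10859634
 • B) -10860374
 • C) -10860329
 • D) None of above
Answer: D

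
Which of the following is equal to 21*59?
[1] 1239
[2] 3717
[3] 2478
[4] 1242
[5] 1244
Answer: 1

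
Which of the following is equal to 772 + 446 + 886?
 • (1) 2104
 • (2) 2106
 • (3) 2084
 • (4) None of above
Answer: 1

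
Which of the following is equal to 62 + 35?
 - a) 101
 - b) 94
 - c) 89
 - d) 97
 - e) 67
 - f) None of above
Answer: d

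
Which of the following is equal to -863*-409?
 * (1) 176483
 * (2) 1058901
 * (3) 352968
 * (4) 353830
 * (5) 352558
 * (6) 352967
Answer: 6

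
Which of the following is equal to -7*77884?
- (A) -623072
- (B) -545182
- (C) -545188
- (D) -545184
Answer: C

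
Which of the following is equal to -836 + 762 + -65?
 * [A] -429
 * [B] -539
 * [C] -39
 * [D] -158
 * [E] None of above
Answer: E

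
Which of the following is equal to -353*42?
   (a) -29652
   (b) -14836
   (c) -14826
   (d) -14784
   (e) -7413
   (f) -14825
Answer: c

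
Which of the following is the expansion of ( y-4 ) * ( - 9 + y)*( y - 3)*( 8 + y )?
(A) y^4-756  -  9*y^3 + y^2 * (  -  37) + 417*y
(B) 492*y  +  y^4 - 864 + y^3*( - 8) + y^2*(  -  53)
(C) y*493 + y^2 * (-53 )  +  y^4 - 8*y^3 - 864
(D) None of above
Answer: B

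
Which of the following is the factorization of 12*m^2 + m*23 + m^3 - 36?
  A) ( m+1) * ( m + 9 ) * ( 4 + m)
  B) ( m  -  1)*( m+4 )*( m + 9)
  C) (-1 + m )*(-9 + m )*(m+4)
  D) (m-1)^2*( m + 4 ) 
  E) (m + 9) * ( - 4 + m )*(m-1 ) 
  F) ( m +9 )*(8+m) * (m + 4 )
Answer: B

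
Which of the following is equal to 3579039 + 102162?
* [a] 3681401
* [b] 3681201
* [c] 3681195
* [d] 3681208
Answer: b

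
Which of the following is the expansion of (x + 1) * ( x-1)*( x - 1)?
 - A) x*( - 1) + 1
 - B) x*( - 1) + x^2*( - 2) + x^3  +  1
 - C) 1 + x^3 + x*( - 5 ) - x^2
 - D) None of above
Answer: D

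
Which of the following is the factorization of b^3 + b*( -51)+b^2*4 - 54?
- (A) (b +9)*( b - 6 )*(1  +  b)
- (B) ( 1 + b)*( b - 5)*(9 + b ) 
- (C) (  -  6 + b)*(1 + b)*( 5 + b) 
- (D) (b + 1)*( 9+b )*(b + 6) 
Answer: A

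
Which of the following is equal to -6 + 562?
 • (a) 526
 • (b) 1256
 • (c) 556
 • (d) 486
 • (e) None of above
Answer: c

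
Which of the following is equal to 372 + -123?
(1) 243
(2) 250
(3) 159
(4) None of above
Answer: 4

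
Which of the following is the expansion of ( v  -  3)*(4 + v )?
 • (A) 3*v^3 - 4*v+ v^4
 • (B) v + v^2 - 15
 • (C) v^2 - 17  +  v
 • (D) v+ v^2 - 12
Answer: D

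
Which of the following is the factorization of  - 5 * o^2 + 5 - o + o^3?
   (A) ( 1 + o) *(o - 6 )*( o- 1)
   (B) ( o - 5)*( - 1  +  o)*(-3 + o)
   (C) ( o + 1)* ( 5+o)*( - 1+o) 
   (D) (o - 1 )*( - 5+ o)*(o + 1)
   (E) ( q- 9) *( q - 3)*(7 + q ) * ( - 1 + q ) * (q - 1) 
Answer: D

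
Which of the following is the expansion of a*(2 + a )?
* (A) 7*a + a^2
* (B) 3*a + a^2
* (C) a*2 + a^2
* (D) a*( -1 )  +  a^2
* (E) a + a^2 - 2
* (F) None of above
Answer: C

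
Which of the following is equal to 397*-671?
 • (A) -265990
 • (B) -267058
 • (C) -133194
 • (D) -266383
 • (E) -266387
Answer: E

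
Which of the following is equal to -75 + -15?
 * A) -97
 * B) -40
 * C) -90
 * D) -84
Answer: C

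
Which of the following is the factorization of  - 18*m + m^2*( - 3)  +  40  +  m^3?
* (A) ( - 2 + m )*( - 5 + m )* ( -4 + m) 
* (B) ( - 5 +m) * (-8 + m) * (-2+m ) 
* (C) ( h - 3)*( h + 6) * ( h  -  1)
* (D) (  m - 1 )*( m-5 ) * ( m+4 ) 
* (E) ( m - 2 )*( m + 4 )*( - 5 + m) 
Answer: E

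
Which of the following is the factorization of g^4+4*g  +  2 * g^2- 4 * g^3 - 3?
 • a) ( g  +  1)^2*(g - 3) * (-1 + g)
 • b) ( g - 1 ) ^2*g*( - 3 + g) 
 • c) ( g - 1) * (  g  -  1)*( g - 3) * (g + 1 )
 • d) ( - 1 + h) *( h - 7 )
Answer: c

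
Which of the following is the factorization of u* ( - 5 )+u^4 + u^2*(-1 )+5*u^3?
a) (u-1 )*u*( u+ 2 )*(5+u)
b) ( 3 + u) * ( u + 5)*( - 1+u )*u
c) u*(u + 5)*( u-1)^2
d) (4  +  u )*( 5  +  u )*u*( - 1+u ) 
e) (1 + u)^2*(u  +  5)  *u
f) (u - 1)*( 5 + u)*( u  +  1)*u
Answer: f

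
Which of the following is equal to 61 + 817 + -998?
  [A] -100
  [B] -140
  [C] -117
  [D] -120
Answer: D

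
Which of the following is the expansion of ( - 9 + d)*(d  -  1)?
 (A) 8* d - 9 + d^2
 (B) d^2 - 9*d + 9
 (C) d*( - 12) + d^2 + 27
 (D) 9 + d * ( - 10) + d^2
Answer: D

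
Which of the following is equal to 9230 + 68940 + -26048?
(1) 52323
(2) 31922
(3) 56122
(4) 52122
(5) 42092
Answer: 4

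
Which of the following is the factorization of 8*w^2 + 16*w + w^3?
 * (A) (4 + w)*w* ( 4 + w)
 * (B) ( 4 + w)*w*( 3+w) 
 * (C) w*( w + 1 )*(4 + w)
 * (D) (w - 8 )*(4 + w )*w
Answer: A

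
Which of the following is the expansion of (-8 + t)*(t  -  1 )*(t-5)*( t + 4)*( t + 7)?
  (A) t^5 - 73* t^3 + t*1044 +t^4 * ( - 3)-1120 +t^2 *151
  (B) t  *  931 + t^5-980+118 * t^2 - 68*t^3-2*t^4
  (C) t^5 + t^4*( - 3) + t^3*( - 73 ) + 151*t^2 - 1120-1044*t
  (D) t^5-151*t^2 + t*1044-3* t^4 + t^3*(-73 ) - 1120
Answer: A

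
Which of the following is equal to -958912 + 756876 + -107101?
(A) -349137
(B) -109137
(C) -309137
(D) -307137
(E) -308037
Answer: C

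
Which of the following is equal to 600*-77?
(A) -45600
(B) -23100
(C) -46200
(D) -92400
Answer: C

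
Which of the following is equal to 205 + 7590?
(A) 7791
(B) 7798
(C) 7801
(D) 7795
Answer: D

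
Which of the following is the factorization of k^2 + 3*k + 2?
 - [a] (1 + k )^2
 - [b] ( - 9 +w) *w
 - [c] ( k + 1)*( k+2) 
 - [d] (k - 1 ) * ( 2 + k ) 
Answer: c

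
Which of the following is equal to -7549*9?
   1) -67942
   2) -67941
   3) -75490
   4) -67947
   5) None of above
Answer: 2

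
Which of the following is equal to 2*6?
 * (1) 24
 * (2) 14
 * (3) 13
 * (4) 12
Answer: 4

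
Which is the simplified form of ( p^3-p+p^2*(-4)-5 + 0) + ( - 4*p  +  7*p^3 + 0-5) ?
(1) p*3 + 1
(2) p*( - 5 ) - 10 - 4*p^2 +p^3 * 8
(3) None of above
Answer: 2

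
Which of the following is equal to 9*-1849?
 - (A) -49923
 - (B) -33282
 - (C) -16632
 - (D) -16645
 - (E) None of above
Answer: E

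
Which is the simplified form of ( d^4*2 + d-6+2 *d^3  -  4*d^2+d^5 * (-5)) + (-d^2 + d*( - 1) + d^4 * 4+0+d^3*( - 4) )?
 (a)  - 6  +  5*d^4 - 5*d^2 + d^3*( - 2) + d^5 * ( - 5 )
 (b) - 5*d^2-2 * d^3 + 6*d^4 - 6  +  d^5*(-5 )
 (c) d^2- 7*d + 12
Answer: b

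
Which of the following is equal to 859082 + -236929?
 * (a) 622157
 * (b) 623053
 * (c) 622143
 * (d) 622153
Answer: d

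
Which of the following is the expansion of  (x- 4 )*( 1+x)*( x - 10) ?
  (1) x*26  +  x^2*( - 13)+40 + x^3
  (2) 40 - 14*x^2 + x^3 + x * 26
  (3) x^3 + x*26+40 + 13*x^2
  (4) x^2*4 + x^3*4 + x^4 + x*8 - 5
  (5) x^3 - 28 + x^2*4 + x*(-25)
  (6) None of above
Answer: 1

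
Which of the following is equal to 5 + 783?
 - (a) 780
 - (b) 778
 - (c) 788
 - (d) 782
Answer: c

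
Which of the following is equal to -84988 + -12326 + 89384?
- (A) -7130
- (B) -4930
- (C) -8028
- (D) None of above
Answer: D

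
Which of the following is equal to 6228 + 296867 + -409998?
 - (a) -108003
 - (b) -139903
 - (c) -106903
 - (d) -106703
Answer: c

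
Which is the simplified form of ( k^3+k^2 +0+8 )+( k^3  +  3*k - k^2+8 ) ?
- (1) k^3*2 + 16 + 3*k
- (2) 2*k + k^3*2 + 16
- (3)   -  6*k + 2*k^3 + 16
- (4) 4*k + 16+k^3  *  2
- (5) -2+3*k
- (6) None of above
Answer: 1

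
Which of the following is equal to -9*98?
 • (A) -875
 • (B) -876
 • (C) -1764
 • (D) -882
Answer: D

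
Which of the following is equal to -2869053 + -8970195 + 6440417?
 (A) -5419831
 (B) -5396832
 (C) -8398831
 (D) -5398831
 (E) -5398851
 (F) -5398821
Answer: D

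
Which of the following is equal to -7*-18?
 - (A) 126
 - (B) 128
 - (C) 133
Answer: A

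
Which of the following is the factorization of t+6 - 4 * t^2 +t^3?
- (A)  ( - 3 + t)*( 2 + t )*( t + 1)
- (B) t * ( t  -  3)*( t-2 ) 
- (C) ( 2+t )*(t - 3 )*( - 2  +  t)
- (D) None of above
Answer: D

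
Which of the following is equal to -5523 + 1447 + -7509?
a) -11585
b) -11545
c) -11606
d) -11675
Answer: a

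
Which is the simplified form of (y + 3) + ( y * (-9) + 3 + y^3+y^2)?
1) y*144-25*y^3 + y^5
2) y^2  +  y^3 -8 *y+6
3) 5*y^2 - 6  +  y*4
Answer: 2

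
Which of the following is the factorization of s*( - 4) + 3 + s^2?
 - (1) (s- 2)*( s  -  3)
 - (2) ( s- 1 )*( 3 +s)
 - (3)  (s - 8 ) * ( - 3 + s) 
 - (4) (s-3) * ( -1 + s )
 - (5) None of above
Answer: 4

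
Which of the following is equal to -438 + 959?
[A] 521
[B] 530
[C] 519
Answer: A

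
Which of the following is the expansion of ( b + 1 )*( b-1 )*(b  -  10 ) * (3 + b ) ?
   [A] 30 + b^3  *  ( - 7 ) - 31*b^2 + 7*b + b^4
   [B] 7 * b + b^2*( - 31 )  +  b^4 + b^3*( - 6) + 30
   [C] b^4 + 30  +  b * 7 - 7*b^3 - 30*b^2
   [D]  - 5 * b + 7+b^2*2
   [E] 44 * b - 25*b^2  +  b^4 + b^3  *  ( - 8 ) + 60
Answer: A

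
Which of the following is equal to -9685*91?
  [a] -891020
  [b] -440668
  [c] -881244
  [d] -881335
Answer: d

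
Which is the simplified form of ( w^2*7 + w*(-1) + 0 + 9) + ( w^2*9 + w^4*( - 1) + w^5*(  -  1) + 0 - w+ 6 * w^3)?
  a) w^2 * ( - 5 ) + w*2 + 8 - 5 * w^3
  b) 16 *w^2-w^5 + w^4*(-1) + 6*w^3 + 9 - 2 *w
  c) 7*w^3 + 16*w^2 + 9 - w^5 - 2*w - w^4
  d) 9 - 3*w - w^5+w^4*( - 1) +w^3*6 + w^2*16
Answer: b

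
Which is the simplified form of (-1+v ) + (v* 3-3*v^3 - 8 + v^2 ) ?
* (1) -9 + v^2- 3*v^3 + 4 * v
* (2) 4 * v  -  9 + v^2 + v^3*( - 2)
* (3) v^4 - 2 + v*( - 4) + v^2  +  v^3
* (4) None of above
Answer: 1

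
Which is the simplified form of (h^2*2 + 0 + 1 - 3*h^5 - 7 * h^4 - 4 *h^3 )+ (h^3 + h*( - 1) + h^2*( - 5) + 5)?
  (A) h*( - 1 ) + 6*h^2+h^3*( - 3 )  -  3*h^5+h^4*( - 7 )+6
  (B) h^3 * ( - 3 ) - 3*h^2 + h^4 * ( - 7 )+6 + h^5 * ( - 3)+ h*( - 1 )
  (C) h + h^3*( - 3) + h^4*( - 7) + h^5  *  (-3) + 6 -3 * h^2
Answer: B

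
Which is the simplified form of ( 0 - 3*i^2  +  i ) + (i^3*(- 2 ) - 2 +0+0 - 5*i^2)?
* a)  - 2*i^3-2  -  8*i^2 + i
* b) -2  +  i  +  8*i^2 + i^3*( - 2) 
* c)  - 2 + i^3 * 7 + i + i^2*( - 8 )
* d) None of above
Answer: a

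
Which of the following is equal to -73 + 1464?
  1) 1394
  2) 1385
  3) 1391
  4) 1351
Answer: 3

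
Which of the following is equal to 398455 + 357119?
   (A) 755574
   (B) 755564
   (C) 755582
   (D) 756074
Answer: A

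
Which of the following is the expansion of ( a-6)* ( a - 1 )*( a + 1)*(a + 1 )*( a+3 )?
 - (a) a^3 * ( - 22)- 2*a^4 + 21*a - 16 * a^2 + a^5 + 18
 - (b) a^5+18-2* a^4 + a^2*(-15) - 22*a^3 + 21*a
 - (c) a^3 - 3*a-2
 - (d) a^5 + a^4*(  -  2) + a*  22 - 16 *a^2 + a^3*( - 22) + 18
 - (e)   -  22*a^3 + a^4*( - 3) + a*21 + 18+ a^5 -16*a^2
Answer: a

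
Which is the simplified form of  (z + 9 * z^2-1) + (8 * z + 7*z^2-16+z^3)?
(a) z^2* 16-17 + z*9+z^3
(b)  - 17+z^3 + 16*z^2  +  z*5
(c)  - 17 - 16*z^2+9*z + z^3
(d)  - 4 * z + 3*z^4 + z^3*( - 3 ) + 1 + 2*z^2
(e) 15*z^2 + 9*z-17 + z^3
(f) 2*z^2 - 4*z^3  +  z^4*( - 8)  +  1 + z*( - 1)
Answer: a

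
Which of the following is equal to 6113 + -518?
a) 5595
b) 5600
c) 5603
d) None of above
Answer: a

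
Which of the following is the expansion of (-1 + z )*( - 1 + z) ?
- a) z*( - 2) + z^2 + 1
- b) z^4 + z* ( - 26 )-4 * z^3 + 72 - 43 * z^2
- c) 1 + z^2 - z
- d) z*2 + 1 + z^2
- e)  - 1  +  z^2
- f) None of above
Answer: a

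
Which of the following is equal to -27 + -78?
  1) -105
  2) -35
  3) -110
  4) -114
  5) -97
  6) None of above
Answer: 1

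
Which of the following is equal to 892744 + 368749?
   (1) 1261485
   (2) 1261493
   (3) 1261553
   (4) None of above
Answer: 2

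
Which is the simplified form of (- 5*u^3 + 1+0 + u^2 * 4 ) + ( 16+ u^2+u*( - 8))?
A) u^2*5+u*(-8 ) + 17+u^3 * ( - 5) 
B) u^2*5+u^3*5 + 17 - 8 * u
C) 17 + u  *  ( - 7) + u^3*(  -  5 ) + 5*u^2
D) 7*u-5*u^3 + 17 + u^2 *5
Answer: A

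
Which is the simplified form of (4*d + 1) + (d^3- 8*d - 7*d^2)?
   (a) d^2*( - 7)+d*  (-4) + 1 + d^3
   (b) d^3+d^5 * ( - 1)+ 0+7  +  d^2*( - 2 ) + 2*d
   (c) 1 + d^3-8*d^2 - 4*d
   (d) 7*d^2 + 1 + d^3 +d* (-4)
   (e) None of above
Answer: a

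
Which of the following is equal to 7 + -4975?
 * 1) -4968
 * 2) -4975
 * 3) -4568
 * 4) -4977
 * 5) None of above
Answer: 1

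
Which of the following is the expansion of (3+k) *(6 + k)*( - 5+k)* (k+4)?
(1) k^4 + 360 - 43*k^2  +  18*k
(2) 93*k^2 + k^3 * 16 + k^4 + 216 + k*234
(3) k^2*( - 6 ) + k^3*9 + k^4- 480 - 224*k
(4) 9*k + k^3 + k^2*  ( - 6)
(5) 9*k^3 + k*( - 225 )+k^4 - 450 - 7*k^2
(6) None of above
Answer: 6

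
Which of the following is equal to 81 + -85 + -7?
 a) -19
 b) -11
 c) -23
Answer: b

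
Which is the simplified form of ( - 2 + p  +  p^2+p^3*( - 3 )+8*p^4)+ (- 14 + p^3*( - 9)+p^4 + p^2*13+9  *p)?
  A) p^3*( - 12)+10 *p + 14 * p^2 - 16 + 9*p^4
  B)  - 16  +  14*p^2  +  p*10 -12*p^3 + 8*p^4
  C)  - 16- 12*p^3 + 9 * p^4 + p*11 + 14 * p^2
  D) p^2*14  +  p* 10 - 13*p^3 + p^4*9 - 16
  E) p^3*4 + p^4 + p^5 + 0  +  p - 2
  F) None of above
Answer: A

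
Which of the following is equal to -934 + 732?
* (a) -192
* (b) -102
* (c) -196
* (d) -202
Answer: d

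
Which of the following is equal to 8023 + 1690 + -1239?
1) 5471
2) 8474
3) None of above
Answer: 2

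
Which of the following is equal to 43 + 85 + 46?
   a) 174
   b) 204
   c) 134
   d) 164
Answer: a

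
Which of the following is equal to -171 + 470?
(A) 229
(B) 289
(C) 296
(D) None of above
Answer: D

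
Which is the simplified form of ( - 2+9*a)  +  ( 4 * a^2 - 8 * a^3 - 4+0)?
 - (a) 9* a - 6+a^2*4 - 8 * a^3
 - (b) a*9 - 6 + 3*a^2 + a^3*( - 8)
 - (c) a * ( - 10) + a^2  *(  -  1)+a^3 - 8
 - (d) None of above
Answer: a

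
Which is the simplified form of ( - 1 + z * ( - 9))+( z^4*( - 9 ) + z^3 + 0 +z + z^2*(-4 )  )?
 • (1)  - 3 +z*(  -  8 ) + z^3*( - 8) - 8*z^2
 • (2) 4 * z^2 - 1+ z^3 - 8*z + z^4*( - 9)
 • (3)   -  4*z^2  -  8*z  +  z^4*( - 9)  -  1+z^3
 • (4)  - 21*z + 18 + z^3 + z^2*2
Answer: 3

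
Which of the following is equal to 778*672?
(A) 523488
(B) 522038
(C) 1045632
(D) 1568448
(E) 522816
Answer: E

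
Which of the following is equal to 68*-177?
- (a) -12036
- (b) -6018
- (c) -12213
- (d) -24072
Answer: a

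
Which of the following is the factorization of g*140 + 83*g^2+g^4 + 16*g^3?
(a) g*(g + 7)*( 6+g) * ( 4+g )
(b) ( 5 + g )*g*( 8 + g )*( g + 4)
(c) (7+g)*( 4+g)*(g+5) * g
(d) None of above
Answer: c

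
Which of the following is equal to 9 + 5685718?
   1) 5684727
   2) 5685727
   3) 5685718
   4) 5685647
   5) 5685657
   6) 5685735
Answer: 2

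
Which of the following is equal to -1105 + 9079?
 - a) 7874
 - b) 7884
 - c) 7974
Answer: c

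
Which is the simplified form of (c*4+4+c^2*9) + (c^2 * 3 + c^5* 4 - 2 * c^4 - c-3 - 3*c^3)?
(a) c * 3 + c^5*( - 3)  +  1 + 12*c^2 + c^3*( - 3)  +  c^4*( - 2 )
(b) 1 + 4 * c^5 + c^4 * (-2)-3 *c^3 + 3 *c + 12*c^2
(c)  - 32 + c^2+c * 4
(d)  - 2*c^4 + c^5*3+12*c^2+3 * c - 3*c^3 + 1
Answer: b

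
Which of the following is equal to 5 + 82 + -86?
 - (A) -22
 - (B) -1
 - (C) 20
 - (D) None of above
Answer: D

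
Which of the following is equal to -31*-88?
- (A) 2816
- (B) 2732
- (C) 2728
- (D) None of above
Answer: C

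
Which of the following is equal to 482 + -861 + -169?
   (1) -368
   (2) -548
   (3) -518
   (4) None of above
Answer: 2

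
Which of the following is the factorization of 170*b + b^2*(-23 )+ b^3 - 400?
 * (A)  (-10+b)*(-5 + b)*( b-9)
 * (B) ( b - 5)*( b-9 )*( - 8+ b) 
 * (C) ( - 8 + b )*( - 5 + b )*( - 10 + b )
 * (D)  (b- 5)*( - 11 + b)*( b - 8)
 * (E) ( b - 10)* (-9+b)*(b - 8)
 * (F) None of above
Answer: C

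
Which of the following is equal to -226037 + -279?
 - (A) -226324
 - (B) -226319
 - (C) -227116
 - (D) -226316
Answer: D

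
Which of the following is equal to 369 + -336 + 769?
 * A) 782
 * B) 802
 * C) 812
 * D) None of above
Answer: B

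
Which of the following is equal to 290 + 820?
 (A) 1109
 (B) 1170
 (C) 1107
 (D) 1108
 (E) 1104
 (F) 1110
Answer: F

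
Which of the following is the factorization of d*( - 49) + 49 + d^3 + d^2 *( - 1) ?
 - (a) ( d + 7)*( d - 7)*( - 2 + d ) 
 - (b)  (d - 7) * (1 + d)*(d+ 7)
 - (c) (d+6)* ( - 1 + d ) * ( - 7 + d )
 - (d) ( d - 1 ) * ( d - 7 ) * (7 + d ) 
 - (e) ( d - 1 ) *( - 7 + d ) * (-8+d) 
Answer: d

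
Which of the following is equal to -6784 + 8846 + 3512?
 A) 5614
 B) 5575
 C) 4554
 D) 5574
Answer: D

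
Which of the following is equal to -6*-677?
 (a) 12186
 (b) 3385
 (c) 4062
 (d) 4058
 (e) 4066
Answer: c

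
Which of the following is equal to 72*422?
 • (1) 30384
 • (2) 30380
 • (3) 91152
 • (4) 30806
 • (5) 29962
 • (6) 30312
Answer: 1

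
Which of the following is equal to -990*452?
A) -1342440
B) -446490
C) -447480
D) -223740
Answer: C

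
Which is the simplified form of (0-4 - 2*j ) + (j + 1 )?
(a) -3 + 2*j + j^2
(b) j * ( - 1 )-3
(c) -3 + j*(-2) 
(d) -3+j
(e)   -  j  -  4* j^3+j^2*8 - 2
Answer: b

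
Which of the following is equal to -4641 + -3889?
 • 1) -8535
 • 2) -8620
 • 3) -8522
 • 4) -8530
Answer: 4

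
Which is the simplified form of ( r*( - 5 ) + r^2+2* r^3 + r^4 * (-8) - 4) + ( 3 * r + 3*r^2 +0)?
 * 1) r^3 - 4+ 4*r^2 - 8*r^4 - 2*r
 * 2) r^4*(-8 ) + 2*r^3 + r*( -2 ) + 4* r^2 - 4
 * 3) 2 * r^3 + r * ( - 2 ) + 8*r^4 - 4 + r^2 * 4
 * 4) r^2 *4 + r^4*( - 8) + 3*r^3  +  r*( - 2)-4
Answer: 2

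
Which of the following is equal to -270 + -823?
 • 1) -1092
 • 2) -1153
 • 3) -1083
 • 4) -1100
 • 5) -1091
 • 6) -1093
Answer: 6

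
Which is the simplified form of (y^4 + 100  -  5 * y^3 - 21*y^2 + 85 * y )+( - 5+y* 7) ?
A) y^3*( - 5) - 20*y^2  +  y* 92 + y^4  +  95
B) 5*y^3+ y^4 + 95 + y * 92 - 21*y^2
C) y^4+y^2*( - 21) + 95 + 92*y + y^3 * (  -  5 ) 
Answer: C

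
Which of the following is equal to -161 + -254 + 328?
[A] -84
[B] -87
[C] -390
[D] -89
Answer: B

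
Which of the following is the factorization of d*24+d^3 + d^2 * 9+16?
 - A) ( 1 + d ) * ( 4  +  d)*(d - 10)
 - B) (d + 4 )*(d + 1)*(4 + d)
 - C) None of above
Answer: B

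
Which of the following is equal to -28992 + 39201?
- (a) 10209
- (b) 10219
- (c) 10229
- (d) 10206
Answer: a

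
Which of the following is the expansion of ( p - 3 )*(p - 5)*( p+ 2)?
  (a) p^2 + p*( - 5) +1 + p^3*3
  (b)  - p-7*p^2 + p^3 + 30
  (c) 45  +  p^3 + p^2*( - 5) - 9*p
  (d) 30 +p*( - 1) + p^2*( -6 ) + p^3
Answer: d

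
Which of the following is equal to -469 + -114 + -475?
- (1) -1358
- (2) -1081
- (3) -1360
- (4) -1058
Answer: 4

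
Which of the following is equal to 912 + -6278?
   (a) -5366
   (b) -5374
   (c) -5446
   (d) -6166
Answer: a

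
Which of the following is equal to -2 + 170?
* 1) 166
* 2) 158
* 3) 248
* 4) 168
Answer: 4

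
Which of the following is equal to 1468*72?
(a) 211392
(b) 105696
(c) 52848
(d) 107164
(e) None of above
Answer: b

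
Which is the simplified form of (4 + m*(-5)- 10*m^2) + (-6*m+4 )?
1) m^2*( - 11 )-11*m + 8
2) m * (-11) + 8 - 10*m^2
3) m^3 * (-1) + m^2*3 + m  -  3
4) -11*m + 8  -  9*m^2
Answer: 2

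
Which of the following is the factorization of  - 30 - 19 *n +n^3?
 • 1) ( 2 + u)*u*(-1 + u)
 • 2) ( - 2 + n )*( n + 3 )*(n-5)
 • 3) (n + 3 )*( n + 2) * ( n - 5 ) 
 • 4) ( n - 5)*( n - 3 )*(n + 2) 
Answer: 3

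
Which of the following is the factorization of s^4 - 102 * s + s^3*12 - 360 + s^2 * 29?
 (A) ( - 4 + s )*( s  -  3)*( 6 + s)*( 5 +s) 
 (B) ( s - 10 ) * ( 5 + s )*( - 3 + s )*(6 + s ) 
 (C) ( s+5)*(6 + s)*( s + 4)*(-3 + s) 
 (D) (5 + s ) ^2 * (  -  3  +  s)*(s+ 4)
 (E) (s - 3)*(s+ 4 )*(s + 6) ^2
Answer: C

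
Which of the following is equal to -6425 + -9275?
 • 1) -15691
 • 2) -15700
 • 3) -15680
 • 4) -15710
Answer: 2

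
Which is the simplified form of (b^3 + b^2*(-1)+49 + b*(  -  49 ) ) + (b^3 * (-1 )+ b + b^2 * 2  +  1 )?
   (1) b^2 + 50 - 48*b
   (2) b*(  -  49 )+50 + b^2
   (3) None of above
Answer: 1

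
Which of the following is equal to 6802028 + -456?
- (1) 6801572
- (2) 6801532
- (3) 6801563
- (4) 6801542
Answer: 1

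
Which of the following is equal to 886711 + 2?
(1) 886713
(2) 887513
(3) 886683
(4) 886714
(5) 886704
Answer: 1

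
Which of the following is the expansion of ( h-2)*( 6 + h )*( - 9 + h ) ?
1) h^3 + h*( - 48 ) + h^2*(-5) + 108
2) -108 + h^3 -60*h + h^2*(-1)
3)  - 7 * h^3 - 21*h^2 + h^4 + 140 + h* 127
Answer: 1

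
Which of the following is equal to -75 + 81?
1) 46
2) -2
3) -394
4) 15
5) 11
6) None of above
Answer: 6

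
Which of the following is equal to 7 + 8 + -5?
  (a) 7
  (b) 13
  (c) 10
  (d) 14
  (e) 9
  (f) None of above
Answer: c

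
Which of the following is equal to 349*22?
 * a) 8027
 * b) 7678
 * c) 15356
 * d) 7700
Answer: b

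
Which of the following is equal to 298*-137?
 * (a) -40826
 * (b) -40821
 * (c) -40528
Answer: a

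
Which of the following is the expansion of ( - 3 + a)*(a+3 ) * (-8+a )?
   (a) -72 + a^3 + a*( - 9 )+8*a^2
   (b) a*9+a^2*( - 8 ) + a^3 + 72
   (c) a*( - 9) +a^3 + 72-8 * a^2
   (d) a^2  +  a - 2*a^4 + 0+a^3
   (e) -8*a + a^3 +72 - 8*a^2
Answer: c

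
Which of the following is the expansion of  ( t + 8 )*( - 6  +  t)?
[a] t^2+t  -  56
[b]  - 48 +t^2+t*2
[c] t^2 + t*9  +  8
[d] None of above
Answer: b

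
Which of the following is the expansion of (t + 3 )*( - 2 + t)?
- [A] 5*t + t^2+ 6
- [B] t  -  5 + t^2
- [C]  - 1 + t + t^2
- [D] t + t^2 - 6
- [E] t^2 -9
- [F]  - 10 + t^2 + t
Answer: D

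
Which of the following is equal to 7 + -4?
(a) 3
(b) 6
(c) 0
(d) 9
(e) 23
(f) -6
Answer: a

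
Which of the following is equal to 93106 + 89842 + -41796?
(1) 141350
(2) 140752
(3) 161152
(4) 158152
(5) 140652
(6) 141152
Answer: 6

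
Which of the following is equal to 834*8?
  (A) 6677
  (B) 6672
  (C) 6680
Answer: B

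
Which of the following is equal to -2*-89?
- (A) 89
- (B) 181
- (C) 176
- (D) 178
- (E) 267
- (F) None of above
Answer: D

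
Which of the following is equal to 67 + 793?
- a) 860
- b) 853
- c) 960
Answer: a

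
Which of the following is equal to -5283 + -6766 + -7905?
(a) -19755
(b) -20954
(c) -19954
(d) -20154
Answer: c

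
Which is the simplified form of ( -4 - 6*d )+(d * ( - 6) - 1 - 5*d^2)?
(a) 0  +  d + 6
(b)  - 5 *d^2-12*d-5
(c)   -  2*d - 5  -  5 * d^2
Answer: b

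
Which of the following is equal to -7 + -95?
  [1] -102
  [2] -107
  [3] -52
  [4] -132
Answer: 1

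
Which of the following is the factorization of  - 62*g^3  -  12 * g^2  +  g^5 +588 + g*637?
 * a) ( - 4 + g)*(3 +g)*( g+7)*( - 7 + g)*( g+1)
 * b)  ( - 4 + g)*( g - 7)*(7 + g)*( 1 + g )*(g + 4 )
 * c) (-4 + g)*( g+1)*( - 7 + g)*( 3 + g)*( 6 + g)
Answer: a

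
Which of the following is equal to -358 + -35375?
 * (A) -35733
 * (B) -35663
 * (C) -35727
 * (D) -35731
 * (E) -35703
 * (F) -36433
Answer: A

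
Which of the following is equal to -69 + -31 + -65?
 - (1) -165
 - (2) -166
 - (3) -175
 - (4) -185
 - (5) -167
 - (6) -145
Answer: 1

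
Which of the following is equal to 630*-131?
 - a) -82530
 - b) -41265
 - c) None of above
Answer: a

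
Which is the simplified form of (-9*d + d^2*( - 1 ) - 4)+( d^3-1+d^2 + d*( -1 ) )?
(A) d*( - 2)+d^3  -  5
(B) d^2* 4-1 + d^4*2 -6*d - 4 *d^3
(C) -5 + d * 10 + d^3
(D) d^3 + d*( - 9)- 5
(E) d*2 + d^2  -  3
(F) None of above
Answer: F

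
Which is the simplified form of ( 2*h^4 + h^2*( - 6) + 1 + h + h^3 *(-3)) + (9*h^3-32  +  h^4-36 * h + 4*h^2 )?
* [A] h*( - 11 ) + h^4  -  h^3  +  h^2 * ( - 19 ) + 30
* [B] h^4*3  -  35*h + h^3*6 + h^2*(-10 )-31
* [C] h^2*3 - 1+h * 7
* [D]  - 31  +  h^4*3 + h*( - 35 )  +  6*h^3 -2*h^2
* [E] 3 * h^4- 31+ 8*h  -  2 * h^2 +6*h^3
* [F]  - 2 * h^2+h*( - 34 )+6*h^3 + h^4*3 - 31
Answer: D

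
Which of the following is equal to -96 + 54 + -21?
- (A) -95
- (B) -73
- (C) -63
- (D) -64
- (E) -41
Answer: C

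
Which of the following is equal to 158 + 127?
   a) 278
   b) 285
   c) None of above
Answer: b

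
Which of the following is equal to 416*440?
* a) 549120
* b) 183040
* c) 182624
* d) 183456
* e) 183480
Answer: b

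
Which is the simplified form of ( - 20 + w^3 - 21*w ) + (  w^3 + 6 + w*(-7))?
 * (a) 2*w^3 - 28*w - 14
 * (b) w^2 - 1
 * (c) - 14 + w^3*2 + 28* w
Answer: a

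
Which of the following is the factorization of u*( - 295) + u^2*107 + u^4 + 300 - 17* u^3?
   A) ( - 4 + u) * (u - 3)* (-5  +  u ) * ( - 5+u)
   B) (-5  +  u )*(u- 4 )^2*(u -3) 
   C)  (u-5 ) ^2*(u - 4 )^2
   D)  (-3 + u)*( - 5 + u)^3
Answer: A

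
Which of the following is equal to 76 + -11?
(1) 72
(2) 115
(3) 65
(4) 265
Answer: 3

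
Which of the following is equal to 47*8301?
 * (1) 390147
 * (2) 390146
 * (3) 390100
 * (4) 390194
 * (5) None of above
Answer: 1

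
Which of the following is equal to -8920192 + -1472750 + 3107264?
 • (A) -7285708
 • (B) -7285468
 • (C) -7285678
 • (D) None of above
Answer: C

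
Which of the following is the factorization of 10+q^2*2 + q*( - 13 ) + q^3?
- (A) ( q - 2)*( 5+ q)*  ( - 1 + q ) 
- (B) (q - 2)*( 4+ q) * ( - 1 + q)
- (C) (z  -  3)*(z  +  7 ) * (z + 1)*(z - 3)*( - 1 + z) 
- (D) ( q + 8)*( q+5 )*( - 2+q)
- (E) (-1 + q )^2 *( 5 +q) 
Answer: A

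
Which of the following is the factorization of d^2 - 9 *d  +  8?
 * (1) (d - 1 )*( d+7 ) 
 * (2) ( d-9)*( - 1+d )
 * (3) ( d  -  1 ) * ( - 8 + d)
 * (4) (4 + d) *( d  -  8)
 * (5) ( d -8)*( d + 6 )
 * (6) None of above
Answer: 3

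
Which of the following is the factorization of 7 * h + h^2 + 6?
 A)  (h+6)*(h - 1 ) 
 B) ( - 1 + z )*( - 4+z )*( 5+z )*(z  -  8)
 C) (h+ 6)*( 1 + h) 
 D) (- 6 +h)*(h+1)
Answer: C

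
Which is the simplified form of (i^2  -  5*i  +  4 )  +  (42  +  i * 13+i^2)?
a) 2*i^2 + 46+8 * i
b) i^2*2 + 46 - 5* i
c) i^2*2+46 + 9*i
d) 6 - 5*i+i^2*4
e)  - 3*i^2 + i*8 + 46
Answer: a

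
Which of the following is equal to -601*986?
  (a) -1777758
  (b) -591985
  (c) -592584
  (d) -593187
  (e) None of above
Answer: e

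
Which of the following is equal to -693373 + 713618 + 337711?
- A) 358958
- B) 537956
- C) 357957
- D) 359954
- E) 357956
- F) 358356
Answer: E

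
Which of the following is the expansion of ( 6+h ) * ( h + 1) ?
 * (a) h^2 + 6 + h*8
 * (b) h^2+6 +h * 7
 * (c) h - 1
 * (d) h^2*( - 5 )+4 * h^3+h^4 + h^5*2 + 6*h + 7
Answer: b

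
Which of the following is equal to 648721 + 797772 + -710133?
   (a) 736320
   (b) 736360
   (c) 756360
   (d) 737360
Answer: b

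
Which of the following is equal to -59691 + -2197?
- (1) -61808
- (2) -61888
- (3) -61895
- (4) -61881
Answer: 2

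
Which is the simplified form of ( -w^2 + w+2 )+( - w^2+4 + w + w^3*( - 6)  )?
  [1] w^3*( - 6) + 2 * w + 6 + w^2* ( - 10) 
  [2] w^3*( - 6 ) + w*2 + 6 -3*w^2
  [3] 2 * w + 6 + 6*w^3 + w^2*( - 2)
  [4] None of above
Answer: 4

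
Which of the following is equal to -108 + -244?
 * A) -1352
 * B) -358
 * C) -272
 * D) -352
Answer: D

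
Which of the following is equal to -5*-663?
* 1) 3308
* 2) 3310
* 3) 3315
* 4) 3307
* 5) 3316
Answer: 3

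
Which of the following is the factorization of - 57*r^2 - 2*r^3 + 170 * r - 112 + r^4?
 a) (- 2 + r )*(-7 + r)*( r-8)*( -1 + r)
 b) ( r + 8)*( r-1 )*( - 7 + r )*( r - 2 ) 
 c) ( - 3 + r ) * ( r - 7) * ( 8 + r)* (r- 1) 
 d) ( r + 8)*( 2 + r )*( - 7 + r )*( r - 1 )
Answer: b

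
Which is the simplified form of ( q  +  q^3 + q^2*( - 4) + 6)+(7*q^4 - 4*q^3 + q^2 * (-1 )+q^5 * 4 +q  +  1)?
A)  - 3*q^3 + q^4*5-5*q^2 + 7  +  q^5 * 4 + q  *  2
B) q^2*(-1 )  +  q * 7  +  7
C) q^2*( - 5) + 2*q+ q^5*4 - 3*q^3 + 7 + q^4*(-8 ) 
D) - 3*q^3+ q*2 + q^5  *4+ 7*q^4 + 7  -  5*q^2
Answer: D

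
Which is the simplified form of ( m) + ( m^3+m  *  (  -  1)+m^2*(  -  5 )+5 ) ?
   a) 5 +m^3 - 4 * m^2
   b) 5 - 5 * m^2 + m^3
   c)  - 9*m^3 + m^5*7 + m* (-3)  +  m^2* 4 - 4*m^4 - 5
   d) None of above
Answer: b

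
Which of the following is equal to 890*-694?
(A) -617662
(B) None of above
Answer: B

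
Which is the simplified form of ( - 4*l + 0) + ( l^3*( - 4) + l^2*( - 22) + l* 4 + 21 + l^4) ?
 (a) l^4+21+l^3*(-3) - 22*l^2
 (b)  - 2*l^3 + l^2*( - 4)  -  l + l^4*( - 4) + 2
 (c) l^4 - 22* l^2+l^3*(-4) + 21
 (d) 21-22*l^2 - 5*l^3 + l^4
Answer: c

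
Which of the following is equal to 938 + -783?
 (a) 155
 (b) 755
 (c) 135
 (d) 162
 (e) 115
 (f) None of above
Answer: a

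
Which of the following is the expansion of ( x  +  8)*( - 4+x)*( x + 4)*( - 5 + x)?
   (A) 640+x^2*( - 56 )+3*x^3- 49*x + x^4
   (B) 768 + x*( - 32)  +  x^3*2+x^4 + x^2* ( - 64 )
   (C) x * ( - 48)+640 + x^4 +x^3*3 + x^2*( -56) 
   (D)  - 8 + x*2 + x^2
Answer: C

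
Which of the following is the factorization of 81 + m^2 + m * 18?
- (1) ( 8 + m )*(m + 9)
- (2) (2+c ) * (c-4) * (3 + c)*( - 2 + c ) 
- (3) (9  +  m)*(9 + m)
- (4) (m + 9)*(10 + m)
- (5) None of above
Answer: 3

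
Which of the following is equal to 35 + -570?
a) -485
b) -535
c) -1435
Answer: b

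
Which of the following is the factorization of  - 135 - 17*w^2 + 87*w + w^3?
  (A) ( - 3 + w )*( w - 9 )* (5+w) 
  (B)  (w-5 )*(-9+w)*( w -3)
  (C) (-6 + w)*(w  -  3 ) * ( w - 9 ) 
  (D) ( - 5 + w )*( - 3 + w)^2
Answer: B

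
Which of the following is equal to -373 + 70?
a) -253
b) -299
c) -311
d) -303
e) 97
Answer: d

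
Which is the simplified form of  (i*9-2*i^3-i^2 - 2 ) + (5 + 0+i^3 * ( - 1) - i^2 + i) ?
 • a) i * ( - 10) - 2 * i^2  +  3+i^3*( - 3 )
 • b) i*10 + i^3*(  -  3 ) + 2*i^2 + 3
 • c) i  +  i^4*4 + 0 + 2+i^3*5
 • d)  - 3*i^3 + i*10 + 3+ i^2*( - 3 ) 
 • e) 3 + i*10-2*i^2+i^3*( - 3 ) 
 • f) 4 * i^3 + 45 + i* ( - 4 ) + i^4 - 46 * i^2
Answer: e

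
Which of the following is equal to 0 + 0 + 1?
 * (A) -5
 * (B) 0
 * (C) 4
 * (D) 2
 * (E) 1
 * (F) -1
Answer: E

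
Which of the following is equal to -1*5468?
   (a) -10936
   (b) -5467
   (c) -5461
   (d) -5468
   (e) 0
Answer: d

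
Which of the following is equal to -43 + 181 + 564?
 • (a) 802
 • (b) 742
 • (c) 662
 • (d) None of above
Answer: d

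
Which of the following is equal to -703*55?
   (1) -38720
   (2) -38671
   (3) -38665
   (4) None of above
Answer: 3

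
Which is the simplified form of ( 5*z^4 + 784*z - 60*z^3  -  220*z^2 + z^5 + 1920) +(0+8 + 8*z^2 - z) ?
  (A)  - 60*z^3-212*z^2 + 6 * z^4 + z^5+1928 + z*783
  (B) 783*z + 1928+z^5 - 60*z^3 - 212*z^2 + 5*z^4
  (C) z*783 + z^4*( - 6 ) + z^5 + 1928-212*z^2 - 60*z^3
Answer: B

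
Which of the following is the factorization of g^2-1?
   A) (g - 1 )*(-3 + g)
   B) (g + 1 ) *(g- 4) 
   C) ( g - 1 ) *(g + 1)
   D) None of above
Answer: C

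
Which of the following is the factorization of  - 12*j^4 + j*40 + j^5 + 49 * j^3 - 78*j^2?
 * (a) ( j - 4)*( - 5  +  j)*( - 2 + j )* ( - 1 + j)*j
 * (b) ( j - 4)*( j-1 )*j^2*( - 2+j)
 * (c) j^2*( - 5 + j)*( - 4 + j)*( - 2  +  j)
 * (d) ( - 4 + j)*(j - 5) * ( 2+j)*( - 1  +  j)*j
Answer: a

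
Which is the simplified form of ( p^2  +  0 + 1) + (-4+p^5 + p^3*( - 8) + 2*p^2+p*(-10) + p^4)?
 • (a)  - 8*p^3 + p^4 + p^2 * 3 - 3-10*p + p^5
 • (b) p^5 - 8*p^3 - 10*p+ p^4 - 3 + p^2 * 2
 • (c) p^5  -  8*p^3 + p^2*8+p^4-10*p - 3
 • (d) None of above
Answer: a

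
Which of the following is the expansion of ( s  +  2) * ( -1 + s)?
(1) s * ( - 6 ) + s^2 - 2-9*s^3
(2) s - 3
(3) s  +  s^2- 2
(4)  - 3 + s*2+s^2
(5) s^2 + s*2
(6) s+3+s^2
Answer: 3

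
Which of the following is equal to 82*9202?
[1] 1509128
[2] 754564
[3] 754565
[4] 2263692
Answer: 2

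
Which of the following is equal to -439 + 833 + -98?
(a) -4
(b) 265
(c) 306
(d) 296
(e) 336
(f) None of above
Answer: d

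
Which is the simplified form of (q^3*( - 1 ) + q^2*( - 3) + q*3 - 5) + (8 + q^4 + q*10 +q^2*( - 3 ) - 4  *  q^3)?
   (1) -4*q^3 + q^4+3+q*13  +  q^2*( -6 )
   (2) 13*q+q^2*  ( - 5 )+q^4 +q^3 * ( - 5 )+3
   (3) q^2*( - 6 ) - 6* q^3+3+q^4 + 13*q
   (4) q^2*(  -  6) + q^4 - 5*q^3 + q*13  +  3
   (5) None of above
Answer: 4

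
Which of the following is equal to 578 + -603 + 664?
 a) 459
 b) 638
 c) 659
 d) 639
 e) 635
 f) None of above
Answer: d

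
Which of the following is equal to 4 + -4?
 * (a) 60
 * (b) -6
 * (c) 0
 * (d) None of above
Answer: c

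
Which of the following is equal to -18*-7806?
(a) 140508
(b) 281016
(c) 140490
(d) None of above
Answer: a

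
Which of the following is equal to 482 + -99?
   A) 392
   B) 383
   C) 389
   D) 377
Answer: B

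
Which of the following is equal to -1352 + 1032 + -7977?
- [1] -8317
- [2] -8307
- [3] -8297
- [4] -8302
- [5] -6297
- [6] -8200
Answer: 3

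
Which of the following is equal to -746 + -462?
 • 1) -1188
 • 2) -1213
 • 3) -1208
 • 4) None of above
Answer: 3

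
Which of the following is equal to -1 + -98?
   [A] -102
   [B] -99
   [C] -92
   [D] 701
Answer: B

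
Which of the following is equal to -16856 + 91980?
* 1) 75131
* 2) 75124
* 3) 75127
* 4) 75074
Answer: 2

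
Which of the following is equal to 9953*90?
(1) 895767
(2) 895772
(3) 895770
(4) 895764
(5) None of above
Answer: 3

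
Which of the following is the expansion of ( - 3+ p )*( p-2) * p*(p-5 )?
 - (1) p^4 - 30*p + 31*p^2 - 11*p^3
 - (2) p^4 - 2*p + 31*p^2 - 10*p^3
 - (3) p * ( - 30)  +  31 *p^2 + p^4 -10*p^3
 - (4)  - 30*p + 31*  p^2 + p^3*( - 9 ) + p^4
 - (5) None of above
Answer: 3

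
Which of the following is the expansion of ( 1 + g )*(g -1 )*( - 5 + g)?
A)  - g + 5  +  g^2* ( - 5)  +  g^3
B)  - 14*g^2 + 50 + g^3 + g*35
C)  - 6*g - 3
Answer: A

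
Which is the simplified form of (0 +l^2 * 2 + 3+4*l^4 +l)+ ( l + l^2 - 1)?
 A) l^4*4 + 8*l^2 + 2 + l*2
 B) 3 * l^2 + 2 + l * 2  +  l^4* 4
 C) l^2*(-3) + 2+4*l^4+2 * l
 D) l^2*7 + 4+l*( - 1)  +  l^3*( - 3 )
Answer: B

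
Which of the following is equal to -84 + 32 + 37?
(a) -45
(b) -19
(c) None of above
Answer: c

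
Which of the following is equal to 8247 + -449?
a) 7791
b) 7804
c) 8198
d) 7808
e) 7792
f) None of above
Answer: f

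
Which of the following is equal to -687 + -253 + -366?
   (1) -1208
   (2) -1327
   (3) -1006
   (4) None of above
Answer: 4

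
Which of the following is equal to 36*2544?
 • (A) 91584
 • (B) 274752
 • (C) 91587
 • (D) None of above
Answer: A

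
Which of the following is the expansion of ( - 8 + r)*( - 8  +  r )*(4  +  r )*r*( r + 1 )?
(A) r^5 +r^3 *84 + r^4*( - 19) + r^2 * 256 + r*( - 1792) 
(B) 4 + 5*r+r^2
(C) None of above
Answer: C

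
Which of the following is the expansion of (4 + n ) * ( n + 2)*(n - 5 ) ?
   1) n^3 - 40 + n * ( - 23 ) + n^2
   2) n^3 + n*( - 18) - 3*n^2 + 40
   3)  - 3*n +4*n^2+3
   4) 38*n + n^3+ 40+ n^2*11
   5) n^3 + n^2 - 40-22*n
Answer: 5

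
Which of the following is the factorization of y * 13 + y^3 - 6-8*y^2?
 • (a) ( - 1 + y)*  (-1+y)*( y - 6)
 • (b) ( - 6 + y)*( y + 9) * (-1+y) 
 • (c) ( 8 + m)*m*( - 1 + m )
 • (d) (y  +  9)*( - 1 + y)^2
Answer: a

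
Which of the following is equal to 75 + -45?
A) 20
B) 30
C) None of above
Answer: B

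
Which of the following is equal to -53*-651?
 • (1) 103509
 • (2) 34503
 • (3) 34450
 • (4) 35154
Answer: 2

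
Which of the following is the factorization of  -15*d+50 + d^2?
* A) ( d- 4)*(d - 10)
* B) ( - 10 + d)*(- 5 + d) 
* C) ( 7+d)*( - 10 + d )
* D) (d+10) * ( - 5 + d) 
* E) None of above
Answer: B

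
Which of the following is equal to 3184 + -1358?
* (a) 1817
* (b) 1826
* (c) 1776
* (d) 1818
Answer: b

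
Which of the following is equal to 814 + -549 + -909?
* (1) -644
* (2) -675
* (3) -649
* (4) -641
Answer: 1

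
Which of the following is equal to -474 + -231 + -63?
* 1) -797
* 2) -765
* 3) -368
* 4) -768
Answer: 4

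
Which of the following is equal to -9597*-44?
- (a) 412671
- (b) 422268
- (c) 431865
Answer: b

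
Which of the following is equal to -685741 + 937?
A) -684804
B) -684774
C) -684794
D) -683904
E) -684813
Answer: A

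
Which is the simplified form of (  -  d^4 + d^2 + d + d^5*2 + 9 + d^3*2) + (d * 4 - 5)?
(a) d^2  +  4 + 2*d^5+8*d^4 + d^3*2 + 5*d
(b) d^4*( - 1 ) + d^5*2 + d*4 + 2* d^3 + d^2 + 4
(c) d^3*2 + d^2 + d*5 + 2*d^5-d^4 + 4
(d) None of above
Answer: c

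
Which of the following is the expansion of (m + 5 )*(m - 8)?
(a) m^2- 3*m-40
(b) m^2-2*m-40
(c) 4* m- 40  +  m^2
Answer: a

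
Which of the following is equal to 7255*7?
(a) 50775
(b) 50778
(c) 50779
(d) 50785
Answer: d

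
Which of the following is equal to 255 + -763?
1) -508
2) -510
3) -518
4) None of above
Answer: 1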